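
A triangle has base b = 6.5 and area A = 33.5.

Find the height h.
A = ½bh  →  h = 2A/b
h = 2·33.5/6.5 = 10.31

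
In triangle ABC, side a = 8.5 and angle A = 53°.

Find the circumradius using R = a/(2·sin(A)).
R = a/(2·sin(A)) = 8.5/(2·sin(53°))
R = 8.5/(2·0.798636) = 8.5/1.597271 = 5.322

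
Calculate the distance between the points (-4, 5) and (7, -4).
Using the distance formula: d = sqrt((x₂-x₁)² + (y₂-y₁)²)
dx = 7 - (-4) = 11
dy = (-4) - 5 = -9
d = sqrt(11² + (-9)²) = sqrt(121 + 81) = sqrt(202) = 14.21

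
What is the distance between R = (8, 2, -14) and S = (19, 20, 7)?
d = √[(11)² + (18)² + (21)²] = √886 = 29.77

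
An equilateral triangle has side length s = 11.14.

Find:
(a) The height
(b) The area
(a) Height h = s·√3/2 = 11.14·√3/2 = 9.648
(b) Area = (√3/4)·s² = (√3/4)·11.14² = (√3/4)·124.1 = 53.74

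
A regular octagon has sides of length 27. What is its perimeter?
Perimeter = number of sides * side length
Perimeter = 8 * 27
Perimeter = 216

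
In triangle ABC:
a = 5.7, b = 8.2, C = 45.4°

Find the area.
Using A = ½ab·sin(C):
A = ½·5.7·8.2·sin(45.4°) = ½·46.74·0.712026 = 16.64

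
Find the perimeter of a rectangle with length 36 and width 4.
Perimeter = 2 * (length + width)
Perimeter = 2 * (36 + 4)
Perimeter = 2 * 40
Perimeter = 80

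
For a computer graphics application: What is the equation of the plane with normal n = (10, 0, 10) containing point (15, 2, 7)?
d = n·P = (10)(15) + (0)(2) + (10)(7) = 220
Plane: 10x + 10z = 220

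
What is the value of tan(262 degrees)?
tan(262 degrees) = 7.1154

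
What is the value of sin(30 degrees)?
sin(30 degrees) = 1/2
Decimal approximation: 0.5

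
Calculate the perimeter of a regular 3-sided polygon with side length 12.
Perimeter = number of sides * side length
Perimeter = 3 * 12
Perimeter = 36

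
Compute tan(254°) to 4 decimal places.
tan(254 degrees) = 3.4874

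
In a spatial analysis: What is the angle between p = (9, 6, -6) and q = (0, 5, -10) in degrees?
p·q = 90, |p|² = 153, |q|² = 125
cos θ = 90/√19125 ≈ 0.6508
θ ≈ 49.4°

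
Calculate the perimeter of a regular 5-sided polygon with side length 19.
Perimeter = number of sides * side length
Perimeter = 5 * 19
Perimeter = 95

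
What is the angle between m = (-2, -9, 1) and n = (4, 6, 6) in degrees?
m·n = -56, |m|² = 86, |n|² = 88
cos θ = -56/√7568 ≈ -0.6437
θ ≈ 130.1°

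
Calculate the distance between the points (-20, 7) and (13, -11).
Using the distance formula: d = sqrt((x₂-x₁)² + (y₂-y₁)²)
dx = 13 - (-20) = 33
dy = (-11) - 7 = -18
d = sqrt(33² + (-18)²) = sqrt(1089 + 324) = sqrt(1413) = 37.59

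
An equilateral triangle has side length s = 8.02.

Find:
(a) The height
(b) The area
(a) Height h = s·√3/2 = 8.02·√3/2 = 6.946
(b) Area = (√3/4)·s² = (√3/4)·8.02² = (√3/4)·64.3204 = 27.85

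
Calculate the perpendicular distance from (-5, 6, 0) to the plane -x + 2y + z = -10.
d = |(-1)(-5) + 2(6) + 1(0) - (-10)| / √((-1)² + 2² + 1²) = 27/√6 = 11.02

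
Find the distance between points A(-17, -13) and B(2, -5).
Using the distance formula: d = sqrt((x₂-x₁)² + (y₂-y₁)²)
dx = 2 - (-17) = 19
dy = (-5) - (-13) = 8
d = sqrt(19² + 8²) = sqrt(361 + 64) = sqrt(425) = 20.62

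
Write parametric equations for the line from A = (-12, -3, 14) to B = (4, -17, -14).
Direction vector d = B - A = (16, -14, -28)
x = -12 + 16t, y = -3 - 14t, z = 14 - 28t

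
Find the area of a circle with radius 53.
Area = pi * r²
Area = pi * 53²
Area = pi * 2809
Area = 8824.73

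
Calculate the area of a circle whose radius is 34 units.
Area = pi * r²
Area = pi * 34²
Area = pi * 1156
Area = 3631.68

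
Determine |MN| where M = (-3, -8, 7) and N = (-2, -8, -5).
d = √[(1)² + (0)² + (-12)²] = √145 = 12.04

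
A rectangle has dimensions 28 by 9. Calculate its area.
Area = length * width
Area = 28 * 9
Area = 252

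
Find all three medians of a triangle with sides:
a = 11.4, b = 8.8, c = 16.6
Using m_x = ½√(2y² + 2z² - x²):
m_a = ½√(2·8.8² + 2·16.6² - 11.4²) = ½√576.04 = 12
m_b = ½√(2·11.4² + 2·16.6² - 8.8²) = ½√733.6 = 13.54
m_c = ½√(2·11.4² + 2·8.8² - 16.6²) = ½√139.24 = 5.9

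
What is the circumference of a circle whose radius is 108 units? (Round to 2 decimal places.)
Circumference = 2 * pi * r
Circumference = 2 * pi * 108
Circumference = 678.58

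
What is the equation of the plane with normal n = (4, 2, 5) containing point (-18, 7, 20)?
d = n·P = (4)(-18) + (2)(7) + (5)(20) = 42
Plane: 4x + 2y + 5z = 42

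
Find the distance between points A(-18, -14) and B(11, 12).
Using the distance formula: d = sqrt((x₂-x₁)² + (y₂-y₁)²)
dx = 11 - (-18) = 29
dy = 12 - (-14) = 26
d = sqrt(29² + 26²) = sqrt(841 + 676) = sqrt(1517) = 38.95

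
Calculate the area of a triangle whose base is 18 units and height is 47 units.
Area = (1/2) * base * height
Area = (1/2) * 18 * 47
Area = 423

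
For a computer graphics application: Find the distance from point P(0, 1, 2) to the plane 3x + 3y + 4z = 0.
d = |3(0) + 3(1) + 4(2) - (0)| / √(3² + 3² + 4²) = 11/√34 = 1.886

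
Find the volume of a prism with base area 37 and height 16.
Volume = base area * height
Volume = 37 * 16
Volume = 592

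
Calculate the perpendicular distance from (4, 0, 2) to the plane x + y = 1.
d = |1(4) + 1(0) + 0(2) - (1)| / √(1² + 1² + 0²) = 3/√2 = 2.121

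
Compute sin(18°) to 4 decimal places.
sin(18 degrees) = 0.309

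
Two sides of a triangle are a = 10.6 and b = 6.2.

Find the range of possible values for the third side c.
By the triangle inequality: |a - b| < c < a + b
|10.6 - 6.2| < c < 10.6 + 6.2
4.4 < c < 16.8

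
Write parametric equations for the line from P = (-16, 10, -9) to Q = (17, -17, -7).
Direction vector d = Q - P = (33, -27, 2)
x = -16 + 33t, y = 10 - 27t, z = -9 + 2t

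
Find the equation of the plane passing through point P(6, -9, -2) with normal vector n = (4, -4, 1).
d = n·P = (4)(6) + (-4)(-9) + (1)(-2) = 58
Plane: 4x - 4y + z = 58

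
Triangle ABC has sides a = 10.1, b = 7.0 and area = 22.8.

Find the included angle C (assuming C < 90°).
Area = ½ab·sin(C)  →  sin(C) = 2·Area/(ab)
sin(C) = 2·22.8/(10.1·7.0) = 0.644979
C = arcsin(0.644979) = 40.16°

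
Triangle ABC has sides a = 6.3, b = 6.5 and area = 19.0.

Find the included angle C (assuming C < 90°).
Area = ½ab·sin(C)  →  sin(C) = 2·Area/(ab)
sin(C) = 2·19.0/(6.3·6.5) = 0.927961
C = arcsin(0.927961) = 68.12°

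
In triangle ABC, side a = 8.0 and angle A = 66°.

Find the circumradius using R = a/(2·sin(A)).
R = a/(2·sin(A)) = 8.0/(2·sin(66°))
R = 8.0/(2·0.913545) = 8.0/1.827091 = 4.379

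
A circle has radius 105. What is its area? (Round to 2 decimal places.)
Area = pi * r²
Area = pi * 105²
Area = pi * 11025
Area = 34636.06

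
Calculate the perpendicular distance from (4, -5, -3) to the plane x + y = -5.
d = |1(4) + 1(-5) + 0(-3) - (-5)| / √(1² + 1² + 0²) = 4/√2 = 2.828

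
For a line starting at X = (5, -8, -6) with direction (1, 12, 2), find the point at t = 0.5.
P(0.5) = (5 + 1(0.5), -8 + 12(0.5), -6 + 2(0.5)) = (5.5, -2, -5)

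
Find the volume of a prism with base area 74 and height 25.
Volume = base area * height
Volume = 74 * 25
Volume = 1850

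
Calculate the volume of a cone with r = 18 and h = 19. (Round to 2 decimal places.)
Volume = (1/3) * pi * r² * h
Volume = (1/3) * pi * 18² * 19
Volume = (1/3) * pi * 324 * 19
Volume = (1/3) * pi * 6156
Volume = 6446.55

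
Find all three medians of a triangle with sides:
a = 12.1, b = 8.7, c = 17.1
Using m_x = ½√(2y² + 2z² - x²):
m_a = ½√(2·8.7² + 2·17.1² - 12.1²) = ½√589.79 = 12.14
m_b = ½√(2·12.1² + 2·17.1² - 8.7²) = ½√801.95 = 14.16
m_c = ½√(2·12.1² + 2·8.7² - 17.1²) = ½√151.79 = 6.16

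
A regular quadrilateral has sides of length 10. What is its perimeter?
Perimeter = number of sides * side length
Perimeter = 4 * 10
Perimeter = 40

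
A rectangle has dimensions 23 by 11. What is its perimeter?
Perimeter = 2 * (length + width)
Perimeter = 2 * (23 + 11)
Perimeter = 2 * 34
Perimeter = 68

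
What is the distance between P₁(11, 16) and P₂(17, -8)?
Using the distance formula: d = sqrt((x₂-x₁)² + (y₂-y₁)²)
dx = 17 - 11 = 6
dy = (-8) - 16 = -24
d = sqrt(6² + (-24)²) = sqrt(36 + 576) = sqrt(612) = 24.74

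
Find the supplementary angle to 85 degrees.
Supplementary angles sum to 180 degrees.
Other angle = 180 - 85
Other angle = 95 degrees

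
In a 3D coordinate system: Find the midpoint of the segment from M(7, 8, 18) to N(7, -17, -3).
Midpoint = ((7+7)/2, (8-17)/2, (18-3)/2) = (7, -4.5, 7.5)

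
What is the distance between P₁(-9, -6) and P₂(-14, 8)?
Using the distance formula: d = sqrt((x₂-x₁)² + (y₂-y₁)²)
dx = (-14) - (-9) = -5
dy = 8 - (-6) = 14
d = sqrt((-5)² + 14²) = sqrt(25 + 196) = sqrt(221) = 14.87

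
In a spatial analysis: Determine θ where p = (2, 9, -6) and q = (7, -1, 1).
p·q = -1, |p|² = 121, |q|² = 51
cos θ = -1/√6171 ≈ -0.01273
θ ≈ 90.73°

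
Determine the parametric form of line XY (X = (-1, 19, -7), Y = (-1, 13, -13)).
Direction vector d = Y - X = (0, -6, -6)
x = -1, y = 19 - 6t, z = -7 - 6t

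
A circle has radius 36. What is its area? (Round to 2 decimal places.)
Area = pi * r²
Area = pi * 36²
Area = pi * 1296
Area = 4071.50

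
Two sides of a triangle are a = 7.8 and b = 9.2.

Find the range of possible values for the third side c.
By the triangle inequality: |a - b| < c < a + b
|7.8 - 9.2| < c < 7.8 + 9.2
1.4 < c < 17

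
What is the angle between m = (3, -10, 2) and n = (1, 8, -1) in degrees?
m·n = -79, |m|² = 113, |n|² = 66
cos θ = -79/√7458 ≈ -0.9148
θ ≈ 156.2°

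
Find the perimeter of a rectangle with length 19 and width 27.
Perimeter = 2 * (length + width)
Perimeter = 2 * (19 + 27)
Perimeter = 2 * 46
Perimeter = 92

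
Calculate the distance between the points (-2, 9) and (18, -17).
Using the distance formula: d = sqrt((x₂-x₁)² + (y₂-y₁)²)
dx = 18 - (-2) = 20
dy = (-17) - 9 = -26
d = sqrt(20² + (-26)²) = sqrt(400 + 676) = sqrt(1076) = 32.80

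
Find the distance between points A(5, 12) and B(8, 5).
Using the distance formula: d = sqrt((x₂-x₁)² + (y₂-y₁)²)
dx = 8 - 5 = 3
dy = 5 - 12 = -7
d = sqrt(3² + (-7)²) = sqrt(9 + 49) = sqrt(58) = 7.62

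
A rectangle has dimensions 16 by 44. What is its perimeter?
Perimeter = 2 * (length + width)
Perimeter = 2 * (16 + 44)
Perimeter = 2 * 60
Perimeter = 120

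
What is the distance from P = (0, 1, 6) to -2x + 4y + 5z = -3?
d = |(-2)(0) + 4(1) + 5(6) - (-3)| / √((-2)² + 4² + 5²) = 37/√45 = 5.516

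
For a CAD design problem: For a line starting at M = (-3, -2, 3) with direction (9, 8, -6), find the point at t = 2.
P(2) = (-3 + 9(2), -2 + 8(2), 3 + (-6)(2)) = (15, 14, -9)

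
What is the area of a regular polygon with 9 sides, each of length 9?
For a regular 9-gon with side length s = 9:
Apothem a = s / (2*tan(pi/9)) = 9 / (2*tan(pi/9)) ≈ 12.3636
Perimeter P = 9 * 9 = 81
Area = (1/2) * P * a = (1/2) * 81 * 12.3636 = 500.73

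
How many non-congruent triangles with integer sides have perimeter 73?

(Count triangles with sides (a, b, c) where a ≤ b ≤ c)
With a ≤ b ≤ c and a + b + c = 73, the triangle inequality a + b > c gives c < 73/2, so c ≤ 36.
Iterate a from 1 to ⌊p/3⌋ = 24; for each a, b ranges from a to ⌊(p−a)/2⌋ with c = p − a − b, keeping only c ≥ b.
Triples: (1, 36, 36), (2, 35, 36), (3, 34, 36), …
Count = 120 triangles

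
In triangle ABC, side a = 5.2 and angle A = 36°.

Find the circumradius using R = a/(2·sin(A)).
R = a/(2·sin(A)) = 5.2/(2·sin(36°))
R = 5.2/(2·0.587785) = 5.2/1.175571 = 4.423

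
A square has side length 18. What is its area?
Area = s²
Area = 18²
Area = 324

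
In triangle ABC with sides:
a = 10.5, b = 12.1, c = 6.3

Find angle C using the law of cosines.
cos(C) = (a² + b² - c²)/(2ab)
cos(C) = (10.5² + 12.1² - 6.3²)/(2·10.5·12.1) = 216.97/254.1 = 0.853876
C = arccos(0.853876) = 31.36°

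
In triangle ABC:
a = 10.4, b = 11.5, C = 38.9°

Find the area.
Using A = ½ab·sin(C):
A = ½·10.4·11.5·sin(38.9°) = ½·119.6·0.627963 = 37.55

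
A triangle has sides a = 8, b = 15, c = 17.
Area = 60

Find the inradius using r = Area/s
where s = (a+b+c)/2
s = (8+15+17)/2 = 20
r = Area/s = 60/20 = 3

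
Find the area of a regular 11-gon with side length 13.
For a regular 11-gon with side length s = 13:
Apothem a = s / (2*tan(pi/11)) = 13 / (2*tan(pi/11)) ≈ 22.13697
Perimeter P = 11 * 13 = 143
Area = (1/2) * P * a = (1/2) * 143 * 22.13697 = 1582.79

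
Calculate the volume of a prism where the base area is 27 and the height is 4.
Volume = base area * height
Volume = 27 * 4
Volume = 108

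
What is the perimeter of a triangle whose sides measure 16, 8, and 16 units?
Perimeter = sum of all sides
Perimeter = 16 + 8 + 16
Perimeter = 40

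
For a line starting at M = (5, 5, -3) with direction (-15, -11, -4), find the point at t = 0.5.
P(0.5) = (5 + (-15)(0.5), 5 + (-11)(0.5), -3 + (-4)(0.5)) = (-2.5, -0.5, -5)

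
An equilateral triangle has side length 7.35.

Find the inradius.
For an equilateral triangle, r = s/(2√3) where s is the side.
r = 7.35/(2√3) = 7.35/3.464102 = 2.122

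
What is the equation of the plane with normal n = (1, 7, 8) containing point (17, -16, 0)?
d = n·P = (1)(17) + (7)(-16) + (8)(0) = -95
Plane: x + 7y + 8z = -95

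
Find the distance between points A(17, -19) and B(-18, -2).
Using the distance formula: d = sqrt((x₂-x₁)² + (y₂-y₁)²)
dx = (-18) - 17 = -35
dy = (-2) - (-19) = 17
d = sqrt((-35)² + 17²) = sqrt(1225 + 289) = sqrt(1514) = 38.91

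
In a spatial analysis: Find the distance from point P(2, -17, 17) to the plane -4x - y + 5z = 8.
d = |(-4)(2) + (-1)(-17) + 5(17) - (8)| / √((-4)² + (-1)² + 5²) = 86/√42 = 13.27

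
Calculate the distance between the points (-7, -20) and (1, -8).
Using the distance formula: d = sqrt((x₂-x₁)² + (y₂-y₁)²)
dx = 1 - (-7) = 8
dy = (-8) - (-20) = 12
d = sqrt(8² + 12²) = sqrt(64 + 144) = sqrt(208) = 14.42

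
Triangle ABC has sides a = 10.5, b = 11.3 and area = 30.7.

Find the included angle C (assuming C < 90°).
Area = ½ab·sin(C)  →  sin(C) = 2·Area/(ab)
sin(C) = 2·30.7/(10.5·11.3) = 0.517488
C = arcsin(0.517488) = 31.16°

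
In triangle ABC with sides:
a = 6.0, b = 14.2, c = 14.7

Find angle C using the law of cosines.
cos(C) = (a² + b² - c²)/(2ab)
cos(C) = (6.0² + 14.2² - 14.7²)/(2·6.0·14.2) = 21.55/170.4 = 0.126467
C = arccos(0.126467) = 82.73°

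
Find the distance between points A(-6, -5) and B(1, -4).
Using the distance formula: d = sqrt((x₂-x₁)² + (y₂-y₁)²)
dx = 1 - (-6) = 7
dy = (-4) - (-5) = 1
d = sqrt(7² + 1²) = sqrt(49 + 1) = sqrt(50) = 7.07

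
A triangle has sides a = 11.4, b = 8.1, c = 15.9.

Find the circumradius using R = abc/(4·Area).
s = (a+b+c)/2 = 17.7
Area = √(s(s-a)(s-b)(s-c)) = √(17.7·6.3·9.6·1.8) = 43.8964
R = abc/(4·Area) = (11.4·8.1·15.9)/(4·43.8964) = 1468.206/175.5856 = 8.362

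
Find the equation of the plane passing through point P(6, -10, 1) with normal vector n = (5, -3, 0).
d = n·P = (5)(6) + (-3)(-10) + (0)(1) = 60
Plane: 5x - 3y = 60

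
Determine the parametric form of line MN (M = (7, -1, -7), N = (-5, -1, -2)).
Direction vector d = N - M = (-12, 0, 5)
x = 7 - 12t, y = -1, z = -7 + 5t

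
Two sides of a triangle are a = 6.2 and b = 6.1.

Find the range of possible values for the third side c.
By the triangle inequality: |a - b| < c < a + b
|6.2 - 6.1| < c < 6.2 + 6.1
0.1 < c < 12.3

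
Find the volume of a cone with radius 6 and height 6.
Volume = (1/3) * pi * r² * h
Volume = (1/3) * pi * 6² * 6
Volume = (1/3) * pi * 36 * 6
Volume = (1/3) * pi * 216
Volume = 226.19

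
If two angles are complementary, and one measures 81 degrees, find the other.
Complementary angles sum to 90 degrees.
Other angle = 90 - 81
Other angle = 9 degrees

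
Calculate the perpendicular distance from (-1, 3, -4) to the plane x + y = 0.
d = |1(-1) + 1(3) + 0(-4) - (0)| / √(1² + 1² + 0²) = 2/√2 = 1.414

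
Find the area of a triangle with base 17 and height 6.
Area = (1/2) * base * height
Area = (1/2) * 17 * 6
Area = 51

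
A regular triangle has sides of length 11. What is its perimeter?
Perimeter = number of sides * side length
Perimeter = 3 * 11
Perimeter = 33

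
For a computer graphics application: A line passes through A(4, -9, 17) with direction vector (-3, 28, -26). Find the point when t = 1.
P(1) = (4 + (-3)(1), -9 + 28(1), 17 + (-26)(1)) = (1, 19, -9)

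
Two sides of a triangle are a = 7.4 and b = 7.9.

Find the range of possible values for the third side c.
By the triangle inequality: |a - b| < c < a + b
|7.4 - 7.9| < c < 7.4 + 7.9
0.5 < c < 15.3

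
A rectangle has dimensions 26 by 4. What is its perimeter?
Perimeter = 2 * (length + width)
Perimeter = 2 * (26 + 4)
Perimeter = 2 * 30
Perimeter = 60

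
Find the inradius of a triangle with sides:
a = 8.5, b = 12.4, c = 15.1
s = (a+b+c)/2 = (8.5+12.4+15.1)/2 = 18
Area = √(s(s-a)(s-b)(s-c)) = √(18·9.5·5.6·2.9) = 52.6976
r = Area/s = 52.6976/18 = 2.928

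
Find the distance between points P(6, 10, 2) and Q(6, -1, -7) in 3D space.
d = √[(0)² + (-11)² + (-9)²] = √202 = 14.21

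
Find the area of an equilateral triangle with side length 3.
Area = (sqrt(3)/4) * s²
Area = (sqrt(3)/4) * 3²
Area = (sqrt(3)/4) * 9
Area = 3.90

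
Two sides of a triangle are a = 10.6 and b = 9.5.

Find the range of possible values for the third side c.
By the triangle inequality: |a - b| < c < a + b
|10.6 - 9.5| < c < 10.6 + 9.5
1.1 < c < 20.1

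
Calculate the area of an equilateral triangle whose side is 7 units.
Area = (sqrt(3)/4) * s²
Area = (sqrt(3)/4) * 7²
Area = (sqrt(3)/4) * 49
Area = 21.22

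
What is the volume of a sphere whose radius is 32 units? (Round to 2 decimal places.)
Volume = (4/3) * pi * r³
Volume = (4/3) * pi * 32³
Volume = (4/3) * pi * 32768
Volume = 137258.28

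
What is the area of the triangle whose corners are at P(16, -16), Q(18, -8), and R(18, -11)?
Using the coordinate formula: Area = (1/2)|x₁(y₂-y₃) + x₂(y₃-y₁) + x₃(y₁-y₂)|
Area = (1/2)|16((-8)-(-11)) + 18((-11)-(-16)) + 18((-16)-(-8))|
Area = (1/2)|16*3 + 18*5 + 18*(-8)|
Area = (1/2)|48 + 90 + (-144)|
Area = (1/2)*6 = 3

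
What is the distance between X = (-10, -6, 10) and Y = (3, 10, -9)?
d = √[(13)² + (16)² + (-19)²] = √786 = 28.04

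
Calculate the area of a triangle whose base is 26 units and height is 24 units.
Area = (1/2) * base * height
Area = (1/2) * 26 * 24
Area = 312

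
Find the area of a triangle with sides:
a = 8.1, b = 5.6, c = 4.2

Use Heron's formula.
s = (a+b+c)/2 = (8.1+5.6+4.2)/2 = 8.95
A = √(s(s-a)(s-b)(s-c)) = √(8.95·0.85·3.35·4.75)
A = √121.054 = 11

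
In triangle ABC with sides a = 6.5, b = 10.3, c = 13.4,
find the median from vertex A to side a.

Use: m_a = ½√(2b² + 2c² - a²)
m_a = ½√(2·10.3² + 2·13.4² - 6.5²)
m_a = ½√(212.18 + 359.12 - 42.25) = ½√529.05 = 11.5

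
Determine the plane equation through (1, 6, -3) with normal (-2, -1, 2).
d = n·P = (-2)(1) + (-1)(6) + (2)(-3) = -14
Plane: -2x - y + 2z = -14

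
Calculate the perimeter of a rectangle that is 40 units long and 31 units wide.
Perimeter = 2 * (length + width)
Perimeter = 2 * (40 + 31)
Perimeter = 2 * 71
Perimeter = 142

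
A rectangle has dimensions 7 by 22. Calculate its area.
Area = length * width
Area = 7 * 22
Area = 154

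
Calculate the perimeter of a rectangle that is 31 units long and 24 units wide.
Perimeter = 2 * (length + width)
Perimeter = 2 * (31 + 24)
Perimeter = 2 * 55
Perimeter = 110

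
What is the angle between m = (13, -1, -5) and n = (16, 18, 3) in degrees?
m·n = 175, |m|² = 195, |n|² = 589
cos θ = 175/√114855 ≈ 0.5164
θ ≈ 58.91°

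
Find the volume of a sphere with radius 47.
Volume = (4/3) * pi * r³
Volume = (4/3) * pi * 47³
Volume = (4/3) * pi * 103823
Volume = 434892.77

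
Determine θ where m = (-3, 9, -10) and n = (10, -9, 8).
m·n = -191, |m|² = 190, |n|² = 245
cos θ = -191/√46550 ≈ -0.8853
θ ≈ 152.3°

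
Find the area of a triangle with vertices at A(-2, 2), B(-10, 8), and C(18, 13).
Using the coordinate formula: Area = (1/2)|x₁(y₂-y₃) + x₂(y₃-y₁) + x₃(y₁-y₂)|
Area = (1/2)|(-2)(8-13) + (-10)(13-2) + 18(2-8)|
Area = (1/2)|(-2)*(-5) + (-10)*11 + 18*(-6)|
Area = (1/2)|10 + (-110) + (-108)|
Area = (1/2)*208 = 104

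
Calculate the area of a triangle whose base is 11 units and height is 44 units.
Area = (1/2) * base * height
Area = (1/2) * 11 * 44
Area = 242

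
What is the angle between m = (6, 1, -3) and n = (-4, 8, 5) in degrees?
m·n = -31, |m|² = 46, |n|² = 105
cos θ = -31/√4830 ≈ -0.4461
θ ≈ 116.5°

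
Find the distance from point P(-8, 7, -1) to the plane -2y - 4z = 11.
d = |0(-8) + (-2)(7) + (-4)(-1) - (11)| / √(0² + (-2)² + (-4)²) = 21/√20 = 4.696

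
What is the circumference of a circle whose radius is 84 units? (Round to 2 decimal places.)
Circumference = 2 * pi * r
Circumference = 2 * pi * 84
Circumference = 527.79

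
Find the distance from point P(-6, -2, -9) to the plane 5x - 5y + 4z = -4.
d = |5(-6) + (-5)(-2) + 4(-9) - (-4)| / √(5² + (-5)² + 4²) = 52/√66 = 6.401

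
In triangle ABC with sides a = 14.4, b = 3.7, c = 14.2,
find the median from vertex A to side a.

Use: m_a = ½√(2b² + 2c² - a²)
m_a = ½√(2·3.7² + 2·14.2² - 14.4²)
m_a = ½√(27.38 + 403.28 - 207.36) = ½√223.3 = 7.472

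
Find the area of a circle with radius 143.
Area = pi * r²
Area = pi * 143²
Area = pi * 20449
Area = 64242.43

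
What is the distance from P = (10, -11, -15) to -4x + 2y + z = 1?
d = |(-4)(10) + 2(-11) + 1(-15) - (1)| / √((-4)² + 2² + 1²) = 78/√21 = 17.02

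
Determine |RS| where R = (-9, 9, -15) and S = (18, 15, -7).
d = √[(27)² + (6)² + (8)²] = √829 = 28.79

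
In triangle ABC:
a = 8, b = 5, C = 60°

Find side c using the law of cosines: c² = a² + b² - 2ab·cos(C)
c² = 8² + 5² - 2·8·5·cos(60°)
c² = 64 + 25 - 80·0.5000 = 49
c = √49 = 7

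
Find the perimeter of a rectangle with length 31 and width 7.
Perimeter = 2 * (length + width)
Perimeter = 2 * (31 + 7)
Perimeter = 2 * 38
Perimeter = 76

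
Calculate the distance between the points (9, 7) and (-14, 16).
Using the distance formula: d = sqrt((x₂-x₁)² + (y₂-y₁)²)
dx = (-14) - 9 = -23
dy = 16 - 7 = 9
d = sqrt((-23)² + 9²) = sqrt(529 + 81) = sqrt(610) = 24.70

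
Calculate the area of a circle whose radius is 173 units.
Area = pi * r²
Area = pi * 173²
Area = pi * 29929
Area = 94024.73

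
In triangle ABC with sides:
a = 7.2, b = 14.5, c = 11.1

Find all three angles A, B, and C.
By the law of cosines:
cos(A) = (b² + c² - a²)/(2bc) = 0.874868  →  A = 28.97°
cos(B) = (a² + c² - b²)/(2ac) = -0.220220  →  B = 102.7°
cos(C) = (a² + b² - c²)/(2ab) = 0.665134  →  C = 48.31°
Check: A + B + C = 180.0° ✓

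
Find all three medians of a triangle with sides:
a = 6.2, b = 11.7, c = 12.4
Using m_x = ½√(2y² + 2z² - x²):
m_a = ½√(2·11.7² + 2·12.4² - 6.2²) = ½√542.86 = 11.65
m_b = ½√(2·6.2² + 2·12.4² - 11.7²) = ½√247.51 = 7.866
m_c = ½√(2·6.2² + 2·11.7² - 12.4²) = ½√196.9 = 7.016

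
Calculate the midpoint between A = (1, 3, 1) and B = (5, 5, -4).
Midpoint = ((1+5)/2, (3+5)/2, (1-4)/2) = (3, 4, -1.5)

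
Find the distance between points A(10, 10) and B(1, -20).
Using the distance formula: d = sqrt((x₂-x₁)² + (y₂-y₁)²)
dx = 1 - 10 = -9
dy = (-20) - 10 = -30
d = sqrt((-9)² + (-30)²) = sqrt(81 + 900) = sqrt(981) = 31.32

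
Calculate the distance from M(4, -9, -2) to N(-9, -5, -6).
d = √[(-13)² + (4)² + (-4)²] = √201 = 14.18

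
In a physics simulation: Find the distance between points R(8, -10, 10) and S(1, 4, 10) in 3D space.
d = √[(-7)² + (14)² + (0)²] = √245 = 15.65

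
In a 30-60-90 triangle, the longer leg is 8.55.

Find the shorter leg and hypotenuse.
In a 30-60-90 triangle, sides are in ratio 1 : √3 : 2.
Long leg = short leg·√3  →  short leg = 8.55/√3 = 4.936
Hypotenuse = 2·(short leg) = 2·8.55/√3 = 9.873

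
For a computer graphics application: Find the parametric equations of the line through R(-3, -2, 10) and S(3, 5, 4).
Direction vector d = S - R = (6, 7, -6)
x = -3 + 6t, y = -2 + 7t, z = 10 - 6t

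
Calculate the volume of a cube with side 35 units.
Volume = s³
Volume = 35³
Volume = 42875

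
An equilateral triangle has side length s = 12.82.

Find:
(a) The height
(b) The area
(a) Height h = s·√3/2 = 12.82·√3/2 = 11.1
(b) Area = (√3/4)·s² = (√3/4)·12.82² = (√3/4)·164.352 = 71.17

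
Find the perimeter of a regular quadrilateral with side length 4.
Perimeter = number of sides * side length
Perimeter = 4 * 4
Perimeter = 16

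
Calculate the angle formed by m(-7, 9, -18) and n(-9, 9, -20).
m·n = 504, |m|² = 454, |n|² = 562
cos θ = 504/√255148 ≈ 0.9978
θ ≈ 3.819°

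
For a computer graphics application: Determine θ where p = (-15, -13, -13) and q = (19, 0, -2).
p·q = -259, |p|² = 563, |q|² = 365
cos θ = -259/√205495 ≈ -0.5713
θ ≈ 124.8°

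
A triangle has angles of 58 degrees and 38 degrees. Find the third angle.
Sum of angles in a triangle = 180 degrees
Third angle = 180 - 58 - 38
Third angle = 84 degrees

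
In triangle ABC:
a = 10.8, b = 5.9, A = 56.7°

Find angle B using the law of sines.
sin(B)/b = sin(A)/a
sin(B) = b·sin(A)/a = 5.9·sin(56.7°)/10.8 = 0.456598
B = arcsin(0.456598) = 27.17°  (b ≤ a, so B ≤ A and the acute solution is unique)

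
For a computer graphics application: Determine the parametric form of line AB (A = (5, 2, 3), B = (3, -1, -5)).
Direction vector d = B - A = (-2, -3, -8)
x = 5 - 2t, y = 2 - 3t, z = 3 - 8t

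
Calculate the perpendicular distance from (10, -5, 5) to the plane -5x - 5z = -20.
d = |(-5)(10) + 0(-5) + (-5)(5) - (-20)| / √((-5)² + 0² + (-5)²) = 55/√50 = 7.778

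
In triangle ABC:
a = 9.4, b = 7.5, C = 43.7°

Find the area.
Using A = ½ab·sin(C):
A = ½·9.4·7.5·sin(43.7°) = ½·70.5·0.690882 = 24.35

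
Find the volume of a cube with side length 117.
Volume = s³
Volume = 117³
Volume = 1601613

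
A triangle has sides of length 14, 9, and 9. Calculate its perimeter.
Perimeter = sum of all sides
Perimeter = 14 + 9 + 9
Perimeter = 32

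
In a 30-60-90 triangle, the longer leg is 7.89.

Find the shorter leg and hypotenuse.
In a 30-60-90 triangle, sides are in ratio 1 : √3 : 2.
Long leg = short leg·√3  →  short leg = 7.89/√3 = 4.555
Hypotenuse = 2·(short leg) = 2·7.89/√3 = 9.111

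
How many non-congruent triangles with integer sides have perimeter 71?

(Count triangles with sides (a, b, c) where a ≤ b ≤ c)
With a ≤ b ≤ c and a + b + c = 71, the triangle inequality a + b > c gives c < 71/2, so c ≤ 35.
Iterate a from 1 to ⌊p/3⌋ = 23; for each a, b ranges from a to ⌊(p−a)/2⌋ with c = p − a − b, keeping only c ≥ b.
Triples: (1, 35, 35), (2, 34, 35), (3, 33, 35), …
Count = 114 triangles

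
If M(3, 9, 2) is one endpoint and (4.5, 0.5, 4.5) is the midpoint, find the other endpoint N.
N = (2×4.5 - 3, 2×0.5 - 9, 2×4.5 - 2) = (6, -8, 7)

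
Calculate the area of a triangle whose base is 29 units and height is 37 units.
Area = (1/2) * base * height
Area = (1/2) * 29 * 37
Area = 536.50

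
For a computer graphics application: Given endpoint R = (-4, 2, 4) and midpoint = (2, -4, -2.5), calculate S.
S = (2×2 - (-4), 2×(-4) - 2, 2×(-2.5) - 4) = (8, -10, -9)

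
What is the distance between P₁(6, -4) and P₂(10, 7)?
Using the distance formula: d = sqrt((x₂-x₁)² + (y₂-y₁)²)
dx = 10 - 6 = 4
dy = 7 - (-4) = 11
d = sqrt(4² + 11²) = sqrt(16 + 121) = sqrt(137) = 11.70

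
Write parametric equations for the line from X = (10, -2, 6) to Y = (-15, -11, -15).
Direction vector d = Y - X = (-25, -9, -21)
x = 10 - 25t, y = -2 - 9t, z = 6 - 21t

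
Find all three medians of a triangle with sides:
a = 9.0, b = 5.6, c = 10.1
Using m_x = ½√(2y² + 2z² - x²):
m_a = ½√(2·5.6² + 2·10.1² - 9.0²) = ½√185.74 = 6.814
m_b = ½√(2·9.0² + 2·10.1² - 5.6²) = ½√334.66 = 9.147
m_c = ½√(2·9.0² + 2·5.6² - 10.1²) = ½√122.71 = 5.539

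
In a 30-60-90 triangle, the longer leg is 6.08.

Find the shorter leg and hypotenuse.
In a 30-60-90 triangle, sides are in ratio 1 : √3 : 2.
Long leg = short leg·√3  →  short leg = 6.08/√3 = 3.51
Hypotenuse = 2·(short leg) = 2·6.08/√3 = 7.021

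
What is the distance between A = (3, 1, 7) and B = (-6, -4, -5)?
d = √[(-9)² + (-5)² + (-12)²] = √250 = 15.81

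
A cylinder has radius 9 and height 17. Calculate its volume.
Volume = pi * r² * h
Volume = pi * 9² * 17
Volume = pi * 81 * 17
Volume = pi * 1377
Volume = 4325.97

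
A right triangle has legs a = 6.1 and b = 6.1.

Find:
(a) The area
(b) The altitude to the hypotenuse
(a) Area = ½ab = ½·6.1·6.1 = 18.605
(b) Hypotenuse c = √(6.1² + 6.1²) = √74.42 = 8.6267
    Area = ½·c·h_c  →  h_c = 2·Area/c = 2·18.605/8.6267 = 4.313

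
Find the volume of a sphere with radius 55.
Volume = (4/3) * pi * r³
Volume = (4/3) * pi * 55³
Volume = (4/3) * pi * 166375
Volume = 696909.97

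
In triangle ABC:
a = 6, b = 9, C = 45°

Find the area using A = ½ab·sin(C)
A = ½·6·9·sin(45°) = ½·54·0.707107 = 19.09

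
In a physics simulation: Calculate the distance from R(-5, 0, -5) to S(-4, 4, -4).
d = √[(1)² + (4)² + (1)²] = √18 = 4.243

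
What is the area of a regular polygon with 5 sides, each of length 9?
For a regular 5-gon with side length s = 9:
Apothem a = s / (2*tan(pi/5)) = 9 / (2*tan(pi/5)) ≈ 6.1937
Perimeter P = 5 * 9 = 45
Area = (1/2) * P * a = (1/2) * 45 * 6.1937 = 139.36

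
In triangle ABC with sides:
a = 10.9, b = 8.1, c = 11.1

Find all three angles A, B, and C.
By the law of cosines:
cos(A) = (b² + c² - a²)/(2bc) = 0.389334  →  A = 67.09°
cos(B) = (a² + c² - b²)/(2ac) = 0.729027  →  B = 43.2°
cos(C) = (a² + b² - c²)/(2ab) = 0.346642  →  C = 69.72°
Check: A + B + C = 180.0° ✓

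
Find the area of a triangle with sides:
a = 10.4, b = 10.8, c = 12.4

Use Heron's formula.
s = (a+b+c)/2 = (10.4+10.8+12.4)/2 = 16.8
A = √(s(s-a)(s-b)(s-c)) = √(16.8·6.4·6·4.4)
A = √2838.53 = 53.28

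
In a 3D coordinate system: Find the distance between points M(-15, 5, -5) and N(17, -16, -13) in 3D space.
d = √[(32)² + (-21)² + (-8)²] = √1529 = 39.1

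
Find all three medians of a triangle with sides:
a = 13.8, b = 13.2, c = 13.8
Using m_x = ½√(2y² + 2z² - x²):
m_a = ½√(2·13.2² + 2·13.8² - 13.8²) = ½√538.92 = 11.61
m_b = ½√(2·13.8² + 2·13.8² - 13.2²) = ½√587.52 = 12.12
m_c = ½√(2·13.8² + 2·13.2² - 13.8²) = ½√538.92 = 11.61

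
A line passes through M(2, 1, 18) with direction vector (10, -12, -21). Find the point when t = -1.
P(-1) = (2 + 10(-1), 1 + (-12)(-1), 18 + (-21)(-1)) = (-8, 13, 39)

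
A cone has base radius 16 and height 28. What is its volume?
Volume = (1/3) * pi * r² * h
Volume = (1/3) * pi * 16² * 28
Volume = (1/3) * pi * 256 * 28
Volume = (1/3) * pi * 7168
Volume = 7506.31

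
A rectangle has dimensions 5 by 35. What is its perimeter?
Perimeter = 2 * (length + width)
Perimeter = 2 * (5 + 35)
Perimeter = 2 * 40
Perimeter = 80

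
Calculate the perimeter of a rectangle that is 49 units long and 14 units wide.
Perimeter = 2 * (length + width)
Perimeter = 2 * (49 + 14)
Perimeter = 2 * 63
Perimeter = 126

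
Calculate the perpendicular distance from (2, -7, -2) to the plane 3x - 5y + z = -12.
d = |3(2) + (-5)(-7) + 1(-2) - (-12)| / √(3² + (-5)² + 1²) = 51/√35 = 8.621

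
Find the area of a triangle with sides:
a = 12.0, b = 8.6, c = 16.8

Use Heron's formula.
s = (a+b+c)/2 = (12.0+8.6+16.8)/2 = 18.7
A = √(s(s-a)(s-b)(s-c)) = √(18.7·6.7·10.1·1.9)
A = √2404.32 = 49.03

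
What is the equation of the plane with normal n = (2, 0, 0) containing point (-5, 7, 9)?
d = n·P = (2)(-5) + (0)(7) + (0)(9) = -10
Plane: 2x = -10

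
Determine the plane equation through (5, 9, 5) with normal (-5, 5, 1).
d = n·P = (-5)(5) + (5)(9) + (1)(5) = 25
Plane: -5x + 5y + z = 25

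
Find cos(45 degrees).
cos(45 degrees) = sqrt(2)/2
Decimal approximation: 0.7071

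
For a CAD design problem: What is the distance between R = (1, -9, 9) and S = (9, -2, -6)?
d = √[(8)² + (7)² + (-15)²] = √338 = 18.38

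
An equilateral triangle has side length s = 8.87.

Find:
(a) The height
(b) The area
(a) Height h = s·√3/2 = 8.87·√3/2 = 7.682
(b) Area = (√3/4)·s² = (√3/4)·8.87² = (√3/4)·78.6769 = 34.07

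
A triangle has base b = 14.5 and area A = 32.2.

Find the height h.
A = ½bh  →  h = 2A/b
h = 2·32.2/14.5 = 4.441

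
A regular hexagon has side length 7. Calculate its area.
For a regular 6-gon with side length s = 7:
Apothem a = s / (2*tan(pi/6)) = 7 / (2*tan(pi/6)) ≈ 6.0622
Perimeter P = 6 * 7 = 42
Area = (1/2) * P * a = (1/2) * 42 * 6.0622 = 127.31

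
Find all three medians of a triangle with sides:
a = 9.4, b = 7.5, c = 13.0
Using m_x = ½√(2y² + 2z² - x²):
m_a = ½√(2·7.5² + 2·13.0² - 9.4²) = ½√362.14 = 9.515
m_b = ½√(2·9.4² + 2·13.0² - 7.5²) = ½√458.47 = 10.71
m_c = ½√(2·9.4² + 2·7.5² - 13.0²) = ½√120.22 = 5.482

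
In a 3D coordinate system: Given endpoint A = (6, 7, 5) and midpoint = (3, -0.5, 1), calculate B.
B = (2×3 - 6, 2×(-0.5) - 7, 2×1 - 5) = (0, -8, -3)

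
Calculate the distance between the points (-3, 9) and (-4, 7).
Using the distance formula: d = sqrt((x₂-x₁)² + (y₂-y₁)²)
dx = (-4) - (-3) = -1
dy = 7 - 9 = -2
d = sqrt((-1)² + (-2)²) = sqrt(1 + 4) = sqrt(5) = 2.24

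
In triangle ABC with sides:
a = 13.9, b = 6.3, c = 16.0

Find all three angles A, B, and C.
By the law of cosines:
cos(A) = (b² + c² - a²)/(2bc) = 0.508333  →  A = 59.45°
cos(B) = (a² + c² - b²)/(2ac) = 0.920683  →  B = 22.97°
cos(C) = (a² + b² - c²)/(2ab) = -0.131894  →  C = 97.58°
Check: A + B + C = 180.0° ✓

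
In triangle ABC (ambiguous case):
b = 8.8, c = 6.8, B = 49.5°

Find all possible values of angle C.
sin(C)/c = sin(B)/b  →  sin(C) = c·sin(B)/b = 6.8·sin(49.5°)/8.8 = 0.587586
C₁ = arcsin(0.587586) = 35.99°,  C₂ = 180° - C₁ = 144.01°
Check C₂: A = 180° - 49.5° - 144.01° = -13.51° ≤ 0, rejected
C = 35.99° (one solution)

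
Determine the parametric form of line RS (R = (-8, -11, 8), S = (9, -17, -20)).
Direction vector d = S - R = (17, -6, -28)
x = -8 + 17t, y = -11 - 6t, z = 8 - 28t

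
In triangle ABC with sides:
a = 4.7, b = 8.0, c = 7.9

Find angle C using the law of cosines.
cos(C) = (a² + b² - c²)/(2ab)
cos(C) = (4.7² + 8.0² - 7.9²)/(2·4.7·8.0) = 23.68/75.2 = 0.314894
C = arccos(0.314894) = 71.65°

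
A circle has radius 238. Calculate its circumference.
Circumference = 2 * pi * r
Circumference = 2 * pi * 238
Circumference = 1495.40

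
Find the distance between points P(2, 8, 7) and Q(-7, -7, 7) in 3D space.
d = √[(-9)² + (-15)² + (0)²] = √306 = 17.49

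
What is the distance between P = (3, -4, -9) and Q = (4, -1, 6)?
d = √[(1)² + (3)² + (15)²] = √235 = 15.33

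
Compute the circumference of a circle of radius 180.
Circumference = 2 * pi * r
Circumference = 2 * pi * 180
Circumference = 1130.97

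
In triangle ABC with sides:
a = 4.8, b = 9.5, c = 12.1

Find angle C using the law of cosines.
cos(C) = (a² + b² - c²)/(2ab)
cos(C) = (4.8² + 9.5² - 12.1²)/(2·4.8·9.5) = -33.12/91.2 = -0.363158
C = arccos(-0.363158) = 111.3°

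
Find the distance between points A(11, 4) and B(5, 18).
Using the distance formula: d = sqrt((x₂-x₁)² + (y₂-y₁)²)
dx = 5 - 11 = -6
dy = 18 - 4 = 14
d = sqrt((-6)² + 14²) = sqrt(36 + 196) = sqrt(232) = 15.23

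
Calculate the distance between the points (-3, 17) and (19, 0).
Using the distance formula: d = sqrt((x₂-x₁)² + (y₂-y₁)²)
dx = 19 - (-3) = 22
dy = 0 - 17 = -17
d = sqrt(22² + (-17)²) = sqrt(484 + 289) = sqrt(773) = 27.80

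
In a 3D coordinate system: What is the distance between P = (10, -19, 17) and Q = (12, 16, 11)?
d = √[(2)² + (35)² + (-6)²] = √1265 = 35.57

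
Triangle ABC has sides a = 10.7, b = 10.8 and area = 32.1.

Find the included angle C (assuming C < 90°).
Area = ½ab·sin(C)  →  sin(C) = 2·Area/(ab)
sin(C) = 2·32.1/(10.7·10.8) = 0.555556
C = arcsin(0.555556) = 33.75°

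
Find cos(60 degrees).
cos(60 degrees) = 1/2
Decimal approximation: 0.5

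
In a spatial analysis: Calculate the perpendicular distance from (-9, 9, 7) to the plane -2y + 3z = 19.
d = |0(-9) + (-2)(9) + 3(7) - (19)| / √(0² + (-2)² + 3²) = 16/√13 = 4.438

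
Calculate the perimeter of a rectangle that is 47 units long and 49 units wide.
Perimeter = 2 * (length + width)
Perimeter = 2 * (47 + 49)
Perimeter = 2 * 96
Perimeter = 192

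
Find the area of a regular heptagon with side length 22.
For a regular 7-gon with side length s = 22:
Apothem a = s / (2*tan(pi/7)) = 22 / (2*tan(pi/7)) ≈ 22.8417
Perimeter P = 7 * 22 = 154
Area = (1/2) * P * a = (1/2) * 154 * 22.8417 = 1758.81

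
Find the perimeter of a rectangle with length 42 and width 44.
Perimeter = 2 * (length + width)
Perimeter = 2 * (42 + 44)
Perimeter = 2 * 86
Perimeter = 172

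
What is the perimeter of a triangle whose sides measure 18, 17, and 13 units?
Perimeter = sum of all sides
Perimeter = 18 + 17 + 13
Perimeter = 48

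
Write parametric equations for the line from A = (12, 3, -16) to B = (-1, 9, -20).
Direction vector d = B - A = (-13, 6, -4)
x = 12 - 13t, y = 3 + 6t, z = -16 - 4t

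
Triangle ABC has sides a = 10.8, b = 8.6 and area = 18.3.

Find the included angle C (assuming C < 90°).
Area = ½ab·sin(C)  →  sin(C) = 2·Area/(ab)
sin(C) = 2·18.3/(10.8·8.6) = 0.394057
C = arcsin(0.394057) = 23.21°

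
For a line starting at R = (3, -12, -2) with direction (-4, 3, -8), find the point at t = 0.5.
P(0.5) = (3 + (-4)(0.5), -12 + 3(0.5), -2 + (-8)(0.5)) = (1, -10.5, -6)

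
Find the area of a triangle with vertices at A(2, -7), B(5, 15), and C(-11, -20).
Using the coordinate formula: Area = (1/2)|x₁(y₂-y₃) + x₂(y₃-y₁) + x₃(y₁-y₂)|
Area = (1/2)|2(15-(-20)) + 5((-20)-(-7)) + (-11)((-7)-15)|
Area = (1/2)|2*35 + 5*(-13) + (-11)*(-22)|
Area = (1/2)|70 + (-65) + 242|
Area = (1/2)*247 = 123.50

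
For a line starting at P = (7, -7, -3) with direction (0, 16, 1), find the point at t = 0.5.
P(0.5) = (7 + 0(0.5), -7 + 16(0.5), -3 + 1(0.5)) = (7, 1, -2.5)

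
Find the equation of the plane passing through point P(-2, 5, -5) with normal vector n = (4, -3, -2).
d = n·P = (4)(-2) + (-3)(5) + (-2)(-5) = -13
Plane: 4x - 3y - 2z = -13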